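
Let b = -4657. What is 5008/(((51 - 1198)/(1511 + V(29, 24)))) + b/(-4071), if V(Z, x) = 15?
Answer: -31106087189/4669437 ≈ -6661.6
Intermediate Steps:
5008/(((51 - 1198)/(1511 + V(29, 24)))) + b/(-4071) = 5008/(((51 - 1198)/(1511 + 15))) - 4657/(-4071) = 5008/((-1147/1526)) - 4657*(-1/4071) = 5008/((-1147*1/1526)) + 4657/4071 = 5008/(-1147/1526) + 4657/4071 = 5008*(-1526/1147) + 4657/4071 = -7642208/1147 + 4657/4071 = -31106087189/4669437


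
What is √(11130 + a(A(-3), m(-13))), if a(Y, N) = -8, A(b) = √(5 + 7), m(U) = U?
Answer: √11122 ≈ 105.46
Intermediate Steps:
A(b) = 2*√3 (A(b) = √12 = 2*√3)
√(11130 + a(A(-3), m(-13))) = √(11130 - 8) = √11122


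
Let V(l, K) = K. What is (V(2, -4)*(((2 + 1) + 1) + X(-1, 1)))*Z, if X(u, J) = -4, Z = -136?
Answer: 0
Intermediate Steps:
(V(2, -4)*(((2 + 1) + 1) + X(-1, 1)))*Z = -4*(((2 + 1) + 1) - 4)*(-136) = -4*((3 + 1) - 4)*(-136) = -4*(4 - 4)*(-136) = -4*0*(-136) = 0*(-136) = 0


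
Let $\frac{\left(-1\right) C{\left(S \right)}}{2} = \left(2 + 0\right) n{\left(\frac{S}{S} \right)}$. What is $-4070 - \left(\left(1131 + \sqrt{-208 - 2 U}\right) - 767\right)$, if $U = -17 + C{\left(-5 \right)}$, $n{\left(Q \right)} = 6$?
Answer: $-4434 - 3 i \sqrt{14} \approx -4434.0 - 11.225 i$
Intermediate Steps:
$C{\left(S \right)} = -24$ ($C{\left(S \right)} = - 2 \left(2 + 0\right) 6 = - 2 \cdot 2 \cdot 6 = \left(-2\right) 12 = -24$)
$U = -41$ ($U = -17 - 24 = -41$)
$-4070 - \left(\left(1131 + \sqrt{-208 - 2 U}\right) - 767\right) = -4070 - \left(\left(1131 + \sqrt{-208 - -82}\right) - 767\right) = -4070 - \left(\left(1131 + \sqrt{-208 + 82}\right) - 767\right) = -4070 - \left(\left(1131 + \sqrt{-126}\right) - 767\right) = -4070 - \left(\left(1131 + 3 i \sqrt{14}\right) - 767\right) = -4070 - \left(364 + 3 i \sqrt{14}\right) = -4434 - 3 i \sqrt{14}$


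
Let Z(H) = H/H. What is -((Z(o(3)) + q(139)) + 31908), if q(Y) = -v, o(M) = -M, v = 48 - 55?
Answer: -31916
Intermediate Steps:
v = -7
Z(H) = 1
q(Y) = 7 (q(Y) = -1*(-7) = 7)
-((Z(o(3)) + q(139)) + 31908) = -((1 + 7) + 31908) = -(8 + 31908) = -1*31916 = -31916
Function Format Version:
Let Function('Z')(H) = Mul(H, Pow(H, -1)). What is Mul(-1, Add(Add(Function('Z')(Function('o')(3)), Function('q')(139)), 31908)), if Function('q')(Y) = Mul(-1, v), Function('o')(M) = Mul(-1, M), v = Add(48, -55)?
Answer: -31916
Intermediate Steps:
v = -7
Function('Z')(H) = 1
Function('q')(Y) = 7 (Function('q')(Y) = Mul(-1, -7) = 7)
Mul(-1, Add(Add(Function('Z')(Function('o')(3)), Function('q')(139)), 31908)) = Mul(-1, Add(Add(1, 7), 31908)) = Mul(-1, Add(8, 31908)) = Mul(-1, 31916) = -31916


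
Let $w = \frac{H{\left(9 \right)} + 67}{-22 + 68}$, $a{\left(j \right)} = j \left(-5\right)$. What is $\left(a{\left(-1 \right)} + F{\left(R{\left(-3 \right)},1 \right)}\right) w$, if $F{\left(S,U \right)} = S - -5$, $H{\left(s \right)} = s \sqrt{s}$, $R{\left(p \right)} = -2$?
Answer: $\frac{376}{23} \approx 16.348$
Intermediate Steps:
$H{\left(s \right)} = s^{\frac{3}{2}}$
$F{\left(S,U \right)} = 5 + S$ ($F{\left(S,U \right)} = S + 5 = 5 + S$)
$a{\left(j \right)} = - 5 j$
$w = \frac{47}{23}$ ($w = \frac{9^{\frac{3}{2}} + 67}{-22 + 68} = \frac{27 + 67}{46} = 94 \cdot \frac{1}{46} = \frac{47}{23} \approx 2.0435$)
$\left(a{\left(-1 \right)} + F{\left(R{\left(-3 \right)},1 \right)}\right) w = \left(\left(-5\right) \left(-1\right) + \left(5 - 2\right)\right) \frac{47}{23} = \left(5 + 3\right) \frac{47}{23} = 8 \cdot \frac{47}{23} = \frac{376}{23}$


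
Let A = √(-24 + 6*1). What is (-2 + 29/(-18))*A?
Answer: -65*I*√2/6 ≈ -15.321*I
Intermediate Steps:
A = 3*I*√2 (A = √(-24 + 6) = √(-18) = 3*I*√2 ≈ 4.2426*I)
(-2 + 29/(-18))*A = (-2 + 29/(-18))*(3*I*√2) = (-2 + 29*(-1/18))*(3*I*√2) = (-2 - 29/18)*(3*I*√2) = -65*I*√2/6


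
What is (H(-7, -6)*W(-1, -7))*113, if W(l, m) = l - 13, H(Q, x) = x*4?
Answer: 37968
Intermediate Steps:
H(Q, x) = 4*x
W(l, m) = -13 + l
(H(-7, -6)*W(-1, -7))*113 = ((4*(-6))*(-13 - 1))*113 = -24*(-14)*113 = 336*113 = 37968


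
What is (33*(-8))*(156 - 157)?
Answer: 264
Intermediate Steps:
(33*(-8))*(156 - 157) = -264*(-1) = 264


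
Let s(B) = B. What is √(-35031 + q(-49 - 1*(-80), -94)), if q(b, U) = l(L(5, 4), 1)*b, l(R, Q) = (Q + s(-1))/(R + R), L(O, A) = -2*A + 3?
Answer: I*√35031 ≈ 187.17*I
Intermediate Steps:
L(O, A) = 3 - 2*A
l(R, Q) = (-1 + Q)/(2*R) (l(R, Q) = (Q - 1)/(R + R) = (-1 + Q)/((2*R)) = (-1 + Q)*(1/(2*R)) = (-1 + Q)/(2*R))
q(b, U) = 0 (q(b, U) = ((-1 + 1)/(2*(3 - 2*4)))*b = ((½)*0/(3 - 8))*b = ((½)*0/(-5))*b = ((½)*(-⅕)*0)*b = 0*b = 0)
√(-35031 + q(-49 - 1*(-80), -94)) = √(-35031 + 0) = √(-35031) = I*√35031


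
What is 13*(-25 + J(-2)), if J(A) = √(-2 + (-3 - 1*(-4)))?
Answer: -325 + 13*I ≈ -325.0 + 13.0*I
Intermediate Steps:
J(A) = I (J(A) = √(-2 + (-3 + 4)) = √(-2 + 1) = √(-1) = I)
13*(-25 + J(-2)) = 13*(-25 + I) = -325 + 13*I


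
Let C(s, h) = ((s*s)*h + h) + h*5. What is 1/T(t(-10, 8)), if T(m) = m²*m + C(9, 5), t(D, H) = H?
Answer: 1/947 ≈ 0.0010560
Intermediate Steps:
C(s, h) = 6*h + h*s² (C(s, h) = (s²*h + h) + 5*h = (h*s² + h) + 5*h = (h + h*s²) + 5*h = 6*h + h*s²)
T(m) = 435 + m³ (T(m) = m²*m + 5*(6 + 9²) = m³ + 5*(6 + 81) = m³ + 5*87 = m³ + 435 = 435 + m³)
1/T(t(-10, 8)) = 1/(435 + 8³) = 1/(435 + 512) = 1/947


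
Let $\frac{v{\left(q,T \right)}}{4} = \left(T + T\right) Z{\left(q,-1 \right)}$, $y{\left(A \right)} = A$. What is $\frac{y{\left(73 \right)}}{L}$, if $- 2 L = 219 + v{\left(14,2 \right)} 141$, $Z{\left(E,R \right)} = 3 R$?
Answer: $\frac{146}{6549} \approx 0.022293$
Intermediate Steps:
$v{\left(q,T \right)} = - 24 T$ ($v{\left(q,T \right)} = 4 \left(T + T\right) 3 \left(-1\right) = 4 \cdot 2 T \left(-3\right) = 4 \left(- 6 T\right) = - 24 T$)
$L = \frac{6549}{2}$ ($L = - \frac{219 + \left(-24\right) 2 \cdot 141}{2} = - \frac{219 - 6768}{2} = \left(- \frac{1}{2}\right) \left(-6549\right) = \frac{6549}{2} \approx 3274.5$)
$\frac{y{\left(73 \right)}}{L} = \frac{73}{\frac{6549}{2}} = 73 \cdot \frac{2}{6549} = \frac{146}{6549}$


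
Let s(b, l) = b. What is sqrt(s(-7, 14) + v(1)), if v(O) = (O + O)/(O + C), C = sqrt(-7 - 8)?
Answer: sqrt((-5 - 7*I*sqrt(15))/(1 + I*sqrt(15))) ≈ 0.092262 - 2.6236*I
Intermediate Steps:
C = I*sqrt(15) (C = sqrt(-15) = I*sqrt(15) ≈ 3.873*I)
v(O) = 2*O/(O + I*sqrt(15)) (v(O) = (O + O)/(O + I*sqrt(15)) = (2*O)/(O + I*sqrt(15)) = 2*O/(O + I*sqrt(15)))
sqrt(s(-7, 14) + v(1)) = sqrt(-7 + 2*1/(1 + I*sqrt(15))) = sqrt(-7 + 2/(1 + I*sqrt(15)))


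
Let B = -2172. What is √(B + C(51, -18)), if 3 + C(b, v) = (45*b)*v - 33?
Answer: I*√43518 ≈ 208.61*I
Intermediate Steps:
C(b, v) = -36 + 45*b*v (C(b, v) = -3 + ((45*b)*v - 33) = -3 + (45*b*v - 33) = -3 + (-33 + 45*b*v) = -36 + 45*b*v)
√(B + C(51, -18)) = √(-2172 + (-36 + 45*51*(-18))) = √(-2172 + (-36 - 41310)) = √(-2172 - 41346) = √(-43518) = I*√43518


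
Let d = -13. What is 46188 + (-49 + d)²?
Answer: 50032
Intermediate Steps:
46188 + (-49 + d)² = 46188 + (-49 - 13)² = 46188 + (-62)² = 46188 + 3844 = 50032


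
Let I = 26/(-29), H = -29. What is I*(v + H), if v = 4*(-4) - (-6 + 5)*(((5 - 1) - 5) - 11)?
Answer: 1482/29 ≈ 51.103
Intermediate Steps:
I = -26/29 (I = 26*(-1/29) = -26/29 ≈ -0.89655)
v = -28 (v = -16 - (-1)*((4 - 5) - 11) = -16 - (-1)*(-1 - 11) = -16 - (-1)*(-12) = -16 - 1*12 = -16 - 12 = -28)
I*(v + H) = -26*(-28 - 29)/29 = -26/29*(-57) = 1482/29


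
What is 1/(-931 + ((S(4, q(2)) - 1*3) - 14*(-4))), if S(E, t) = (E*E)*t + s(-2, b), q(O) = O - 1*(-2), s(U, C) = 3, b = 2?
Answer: -1/811 ≈ -0.0012330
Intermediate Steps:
q(O) = 2 + O (q(O) = O + 2 = 2 + O)
S(E, t) = 3 + t*E² (S(E, t) = (E*E)*t + 3 = E²*t + 3 = t*E² + 3 = 3 + t*E²)
1/(-931 + ((S(4, q(2)) - 1*3) - 14*(-4))) = 1/(-931 + (((3 + (2 + 2)*4²) - 1*3) - 14*(-4))) = 1/(-931 + (((3 + 4*16) - 3) + 56)) = 1/(-931 + (((3 + 64) - 3) + 56)) = 1/(-931 + ((67 - 3) + 56)) = 1/(-931 + (64 + 56)) = 1/(-931 + 120) = 1/(-811) = -1/811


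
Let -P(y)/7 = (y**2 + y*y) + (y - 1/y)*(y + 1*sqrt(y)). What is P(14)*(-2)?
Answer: 8218 + 195*sqrt(14) ≈ 8947.6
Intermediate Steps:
P(y) = -14*y**2 - 7*(y + sqrt(y))*(y - 1/y) (P(y) = -7*((y**2 + y*y) + (y - 1/y)*(y + 1*sqrt(y))) = -7*((y**2 + y**2) + (y - 1/y)*(y + sqrt(y))) = -7*(2*y**2 + (y + sqrt(y))*(y - 1/y)) = -14*y**2 - 7*(y + sqrt(y))*(y - 1/y))
P(14)*(-2) = (7 - 21*14**2 - 98*sqrt(14) + 7/sqrt(14))*(-2) = (7 - 21*196 - 98*sqrt(14) + 7*(sqrt(14)/14))*(-2) = (7 - 4116 - 98*sqrt(14) + sqrt(14)/2)*(-2) = (-4109 - 195*sqrt(14)/2)*(-2) = 8218 + 195*sqrt(14)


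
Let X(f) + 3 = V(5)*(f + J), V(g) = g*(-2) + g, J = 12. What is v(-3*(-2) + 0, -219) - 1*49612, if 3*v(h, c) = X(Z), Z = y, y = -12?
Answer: -49613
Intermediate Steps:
V(g) = -g (V(g) = -2*g + g = -g)
Z = -12
X(f) = -63 - 5*f (X(f) = -3 + (-1*5)*(f + 12) = -3 - 5*(12 + f) = -3 + (-60 - 5*f) = -63 - 5*f)
v(h, c) = -1 (v(h, c) = (-63 - 5*(-12))/3 = (-63 + 60)/3 = (⅓)*(-3) = -1)
v(-3*(-2) + 0, -219) - 1*49612 = -1 - 1*49612 = -1 - 49612 = -49613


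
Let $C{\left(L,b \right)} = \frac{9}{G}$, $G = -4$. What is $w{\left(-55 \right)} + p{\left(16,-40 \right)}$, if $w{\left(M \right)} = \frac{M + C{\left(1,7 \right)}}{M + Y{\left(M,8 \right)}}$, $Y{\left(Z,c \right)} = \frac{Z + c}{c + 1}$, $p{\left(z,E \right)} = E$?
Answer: $- \frac{84659}{2168} \approx -39.049$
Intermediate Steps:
$C{\left(L,b \right)} = - \frac{9}{4}$ ($C{\left(L,b \right)} = \frac{9}{-4} = 9 \left(- \frac{1}{4}\right) = - \frac{9}{4}$)
$Y{\left(Z,c \right)} = \frac{Z + c}{1 + c}$
$w{\left(M \right)} = \frac{- \frac{9}{4} + M}{\frac{8}{9} + \frac{10 M}{9}}$ ($w{\left(M \right)} = \frac{M - \frac{9}{4}}{M + \frac{M + 8}{1 + 8}} = \frac{- \frac{9}{4} + M}{M + \frac{8 + M}{9}} = \frac{- \frac{9}{4} + M}{M + \left(\frac{8}{9} + \frac{M}{9}\right)} = \frac{- \frac{9}{4} + M}{\frac{8}{9} + \frac{10 M}{9}}$)
$w{\left(-55 \right)} + p{\left(16,-40 \right)} = \frac{9 \left(-9 + 4 \left(-55\right)\right)}{8 \left(4 + 5 \left(-55\right)\right)} - 40 = \frac{9 \left(-9 - 220\right)}{8 \left(4 - 275\right)} - 40 = \frac{9}{8} \frac{1}{-271} \left(-229\right) - 40 = \frac{9}{8} \left(- \frac{1}{271}\right) \left(-229\right) - 40 = \frac{2061}{2168} - 40 = - \frac{84659}{2168}$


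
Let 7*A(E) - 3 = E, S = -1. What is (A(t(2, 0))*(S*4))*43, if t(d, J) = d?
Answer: -860/7 ≈ -122.86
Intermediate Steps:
A(E) = 3/7 + E/7
(A(t(2, 0))*(S*4))*43 = ((3/7 + (⅐)*2)*(-1*4))*43 = ((3/7 + 2/7)*(-4))*43 = ((5/7)*(-4))*43 = -20/7*43 = -860/7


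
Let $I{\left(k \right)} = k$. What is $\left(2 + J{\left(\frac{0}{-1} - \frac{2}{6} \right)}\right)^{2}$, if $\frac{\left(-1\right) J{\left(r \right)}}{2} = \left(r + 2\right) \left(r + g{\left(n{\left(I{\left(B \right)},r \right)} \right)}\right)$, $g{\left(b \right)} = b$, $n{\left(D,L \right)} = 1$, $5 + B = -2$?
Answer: $\frac{4}{81} \approx 0.049383$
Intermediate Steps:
$B = -7$ ($B = -5 - 2 = -7$)
$J{\left(r \right)} = - 2 \left(1 + r\right) \left(2 + r\right)$ ($J{\left(r \right)} = - 2 \left(r + 2\right) \left(r + 1\right) = - 2 \left(2 + r\right) \left(1 + r\right) = - 2 \left(1 + r\right) \left(2 + r\right)$)
$\left(2 + J{\left(\frac{0}{-1} - \frac{2}{6} \right)}\right)^{2} = \left(2 - \left(4 + 2 \left(\frac{0}{-1} - \frac{2}{6}\right)^{2} + 6 \left(\frac{0}{-1} - \frac{2}{6}\right)\right)\right)^{2} = \left(2 - \left(4 + 2 \left(0 \left(-1\right) - \frac{1}{3}\right)^{2} + 6 \left(0 \left(-1\right) - \frac{1}{3}\right)\right)\right)^{2} = \left(2 - \left(4 + 2 \left(0 - \frac{1}{3}\right)^{2} + 6 \left(0 - \frac{1}{3}\right)\right)\right)^{2} = \left(2 - \left(2 + \frac{2}{9}\right)\right)^{2} = \left(2 - \frac{20}{9}\right)^{2} = \left(- \frac{2}{9}\right)^{2} = \frac{4}{81}$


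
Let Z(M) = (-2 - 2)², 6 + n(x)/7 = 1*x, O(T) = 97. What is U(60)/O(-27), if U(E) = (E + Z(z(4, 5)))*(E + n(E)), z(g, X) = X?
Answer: 33288/97 ≈ 343.18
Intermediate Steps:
n(x) = -42 + 7*x (n(x) = -42 + 7*(1*x) = -42 + 7*x)
Z(M) = 16 (Z(M) = (-4)² = 16)
U(E) = (-42 + 8*E)*(16 + E) (U(E) = (E + 16)*(E + (-42 + 7*E)) = (16 + E)*(-42 + 8*E) = (-42 + 8*E)*(16 + E))
U(60)/O(-27) = (-672 + 8*60² + 86*60)/97 = (-672 + 8*3600 + 5160)*(1/97) = (-672 + 28800 + 5160)*(1/97) = 33288*(1/97) = 33288/97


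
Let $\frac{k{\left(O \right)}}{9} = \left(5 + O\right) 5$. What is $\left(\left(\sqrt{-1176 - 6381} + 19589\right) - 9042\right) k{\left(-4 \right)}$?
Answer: $474615 + 45 i \sqrt{7557} \approx 4.7462 \cdot 10^{5} + 3911.9 i$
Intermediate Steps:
$k{\left(O \right)} = 225 + 45 O$ ($k{\left(O \right)} = 9 \left(5 + O\right) 5 = 9 \left(25 + 5 O\right) = 225 + 45 O$)
$\left(\left(\sqrt{-1176 - 6381} + 19589\right) - 9042\right) k{\left(-4 \right)} = \left(\left(\sqrt{-1176 - 6381} + 19589\right) - 9042\right) \left(225 + 45 \left(-4\right)\right) = \left(\left(\sqrt{-7557} + 19589\right) - 9042\right) \left(225 - 180\right) = \left(\left(i \sqrt{7557} + 19589\right) - 9042\right) 45 = \left(\left(19589 + i \sqrt{7557}\right) - 9042\right) 45 = \left(10547 + i \sqrt{7557}\right) 45 = 474615 + 45 i \sqrt{7557}$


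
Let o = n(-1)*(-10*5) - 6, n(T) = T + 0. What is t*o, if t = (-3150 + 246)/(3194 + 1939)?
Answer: -42592/1711 ≈ -24.893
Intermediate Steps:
n(T) = T
t = -968/1711 (t = -2904/5133 = -2904*1/5133 = -968/1711 ≈ -0.56575)
o = 44 (o = -(-10)*5 - 6 = -1*(-50) - 6 = 50 - 6 = 44)
t*o = -968/1711*44 = -42592/1711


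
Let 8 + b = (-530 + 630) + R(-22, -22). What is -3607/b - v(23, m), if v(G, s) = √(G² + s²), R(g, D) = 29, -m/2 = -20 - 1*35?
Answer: -3607/121 - √12629 ≈ -142.19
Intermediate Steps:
m = 110 (m = -2*(-20 - 1*35) = -2*(-20 - 35) = -2*(-55) = 110)
b = 121 (b = -8 + ((-530 + 630) + 29) = -8 + (100 + 29) = -8 + 129 = 121)
-3607/b - v(23, m) = -3607/121 - √(23² + 110²) = -3607*1/121 - √(529 + 12100) = -3607/121 - √12629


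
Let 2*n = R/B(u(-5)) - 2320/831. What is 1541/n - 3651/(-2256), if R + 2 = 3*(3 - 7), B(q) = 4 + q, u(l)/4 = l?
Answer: -15392322041/9582736 ≈ -1606.3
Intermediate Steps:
u(l) = 4*l
R = -14 (R = -2 + 3*(3 - 7) = -2 + 3*(-4) = -2 - 12 = -14)
n = -12743/13296 (n = (-14/(4 + 4*(-5)) - 2320/831)/2 = (-14/(4 - 20) - 2320*1/831)/2 = (-14/(-16) - 2320/831)/2 = (-14*(-1/16) - 2320/831)/2 = (7/8 - 2320/831)/2 = (1/2)*(-12743/6648) = -12743/13296 ≈ -0.95841)
1541/n - 3651/(-2256) = 1541/(-12743/13296) - 3651/(-2256) = 1541*(-13296/12743) - 3651*(-1/2256) = -20489136/12743 + 1217/752 = -15392322041/9582736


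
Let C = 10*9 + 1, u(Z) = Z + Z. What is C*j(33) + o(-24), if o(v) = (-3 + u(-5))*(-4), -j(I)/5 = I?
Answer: -14963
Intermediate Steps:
j(I) = -5*I
u(Z) = 2*Z
o(v) = 52 (o(v) = (-3 + 2*(-5))*(-4) = (-3 - 10)*(-4) = -13*(-4) = 52)
C = 91 (C = 90 + 1 = 91)
C*j(33) + o(-24) = 91*(-5*33) + 52 = 91*(-165) + 52 = -15015 + 52 = -14963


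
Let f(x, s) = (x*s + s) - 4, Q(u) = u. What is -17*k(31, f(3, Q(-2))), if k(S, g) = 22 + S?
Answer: -901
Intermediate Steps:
f(x, s) = -4 + s + s*x (f(x, s) = (s*x + s) - 4 = (s + s*x) - 4 = -4 + s + s*x)
-17*k(31, f(3, Q(-2))) = -17*(22 + 31) = -17*53 = -901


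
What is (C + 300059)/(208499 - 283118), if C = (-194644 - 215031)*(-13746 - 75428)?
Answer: -36532658509/74619 ≈ -4.8959e+5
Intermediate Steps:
C = 36532358450 (C = -409675*(-89174) = 36532358450)
(C + 300059)/(208499 - 283118) = (36532358450 + 300059)/(208499 - 283118) = 36532658509/(-74619) = 36532658509*(-1/74619) = -36532658509/74619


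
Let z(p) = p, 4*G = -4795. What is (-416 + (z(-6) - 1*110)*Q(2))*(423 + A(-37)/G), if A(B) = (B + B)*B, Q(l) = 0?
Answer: -839210528/4795 ≈ -1.7502e+5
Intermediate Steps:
G = -4795/4 (G = (1/4)*(-4795) = -4795/4 ≈ -1198.8)
A(B) = 2*B**2 (A(B) = (2*B)*B = 2*B**2)
(-416 + (z(-6) - 1*110)*Q(2))*(423 + A(-37)/G) = (-416 + (-6 - 1*110)*0)*(423 + (2*(-37)**2)/(-4795/4)) = (-416 + (-6 - 110)*0)*(423 + (2*1369)*(-4/4795)) = (-416 - 116*0)*(423 + 2738*(-4/4795)) = (-416 + 0)*(423 - 10952/4795) = -416*2017333/4795 = -839210528/4795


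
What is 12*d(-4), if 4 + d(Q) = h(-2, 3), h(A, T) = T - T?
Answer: -48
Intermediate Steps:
h(A, T) = 0
d(Q) = -4 (d(Q) = -4 + 0 = -4)
12*d(-4) = 12*(-4) = -48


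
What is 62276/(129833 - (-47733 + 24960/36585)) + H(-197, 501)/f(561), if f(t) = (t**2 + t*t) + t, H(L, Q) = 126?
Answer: 15957742883592/45473806590905 ≈ 0.35092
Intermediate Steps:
f(t) = t + 2*t**2 (f(t) = (t**2 + t**2) + t = 2*t**2 + t = t + 2*t**2)
62276/(129833 - (-47733 + 24960/36585)) + H(-197, 501)/f(561) = 62276/(129833 - (-47733 + 24960/36585)) + 126/((561*(1 + 2*561))) = 62276/(129833 - (-47733 + 24960*(1/36585))) + 126/((561*(1 + 1122))) = 62276/(129833 - (-47733 + 1664/2439)) + 126/((561*1123)) = 62276/(129833 - 1*(-116419123/2439)) + 126/630003 = 62276/(129833 + 116419123/2439) + 126*(1/630003) = 62276/(433081810/2439) + 42/210001 = 62276*(2439/433081810) + 42/210001 = 75945582/216540905 + 42/210001 = 15957742883592/45473806590905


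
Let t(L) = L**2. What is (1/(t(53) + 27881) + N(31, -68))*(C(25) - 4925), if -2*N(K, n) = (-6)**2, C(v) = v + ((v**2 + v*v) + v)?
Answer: 400503775/6138 ≈ 65250.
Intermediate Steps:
C(v) = 2*v + 2*v**2 (C(v) = v + ((v**2 + v**2) + v) = v + (2*v**2 + v) = v + (v + 2*v**2) = 2*v + 2*v**2)
N(K, n) = -18 (N(K, n) = -1/2*(-6)**2 = -1/2*36 = -18)
(1/(t(53) + 27881) + N(31, -68))*(C(25) - 4925) = (1/(53**2 + 27881) - 18)*(2*25*(1 + 25) - 4925) = (1/(2809 + 27881) - 18)*(2*25*26 - 4925) = (1/30690 - 18)*(1300 - 4925) = (1/30690 - 18)*(-3625) = -552419/30690*(-3625) = 400503775/6138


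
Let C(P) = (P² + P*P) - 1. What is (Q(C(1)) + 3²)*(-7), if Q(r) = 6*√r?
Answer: -105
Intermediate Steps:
C(P) = -1 + 2*P² (C(P) = (P² + P²) - 1 = 2*P² - 1 = -1 + 2*P²)
(Q(C(1)) + 3²)*(-7) = (6*√(-1 + 2*1²) + 3²)*(-7) = (6*√(-1 + 2*1) + 9)*(-7) = (6*√(-1 + 2) + 9)*(-7) = (6*√1 + 9)*(-7) = (6*1 + 9)*(-7) = (6 + 9)*(-7) = 15*(-7) = -105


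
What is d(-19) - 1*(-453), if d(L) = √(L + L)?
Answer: 453 + I*√38 ≈ 453.0 + 6.1644*I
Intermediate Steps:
d(L) = √2*√L (d(L) = √(2*L) = √2*√L)
d(-19) - 1*(-453) = √2*√(-19) - 1*(-453) = √2*(I*√19) + 453 = I*√38 + 453 = 453 + I*√38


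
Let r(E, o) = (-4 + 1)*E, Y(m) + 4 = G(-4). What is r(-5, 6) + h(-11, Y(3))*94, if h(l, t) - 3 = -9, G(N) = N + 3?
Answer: -549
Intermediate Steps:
G(N) = 3 + N
Y(m) = -5 (Y(m) = -4 + (3 - 4) = -4 - 1 = -5)
r(E, o) = -3*E
h(l, t) = -6 (h(l, t) = 3 - 9 = -6)
r(-5, 6) + h(-11, Y(3))*94 = -3*(-5) - 6*94 = 15 - 564 = -549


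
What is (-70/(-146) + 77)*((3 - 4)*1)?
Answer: -5656/73 ≈ -77.479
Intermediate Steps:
(-70/(-146) + 77)*((3 - 4)*1) = (-70*(-1/146) + 77)*(-1*1) = (35/73 + 77)*(-1) = (5656/73)*(-1) = -5656/73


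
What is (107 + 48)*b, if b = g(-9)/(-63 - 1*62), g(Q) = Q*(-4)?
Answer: -1116/25 ≈ -44.640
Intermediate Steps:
g(Q) = -4*Q
b = -36/125 (b = (-4*(-9))/(-63 - 1*62) = 36/(-63 - 62) = 36/(-125) = 36*(-1/125) = -36/125 ≈ -0.28800)
(107 + 48)*b = (107 + 48)*(-36/125) = 155*(-36/125) = -1116/25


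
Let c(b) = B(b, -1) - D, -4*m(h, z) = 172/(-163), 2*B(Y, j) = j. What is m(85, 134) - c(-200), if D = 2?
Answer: 901/326 ≈ 2.7638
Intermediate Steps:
B(Y, j) = j/2
m(h, z) = 43/163 (m(h, z) = -43/(-163) = -43*(-1)/163 = -1/4*(-172/163) = 43/163)
c(b) = -5/2 (c(b) = (1/2)*(-1) - 1*2 = -1/2 - 2 = -5/2)
m(85, 134) - c(-200) = 43/163 - 1*(-5/2) = 43/163 + 5/2 = 901/326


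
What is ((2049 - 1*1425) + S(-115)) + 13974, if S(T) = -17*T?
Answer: 16553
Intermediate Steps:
((2049 - 1*1425) + S(-115)) + 13974 = ((2049 - 1*1425) - 17*(-115)) + 13974 = ((2049 - 1425) + 1955) + 13974 = (624 + 1955) + 13974 = 2579 + 13974 = 16553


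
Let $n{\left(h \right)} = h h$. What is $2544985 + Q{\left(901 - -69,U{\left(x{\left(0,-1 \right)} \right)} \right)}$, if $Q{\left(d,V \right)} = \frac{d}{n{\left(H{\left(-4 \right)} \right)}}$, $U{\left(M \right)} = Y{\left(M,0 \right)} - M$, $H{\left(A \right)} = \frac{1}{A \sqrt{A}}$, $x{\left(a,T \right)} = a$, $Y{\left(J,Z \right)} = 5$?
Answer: $2482905$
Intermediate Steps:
$H{\left(A \right)} = \frac{1}{A^{\frac{3}{2}}}$
$U{\left(M \right)} = 5 - M$
$n{\left(h \right)} = h^{2}$
$Q{\left(d,V \right)} = - 64 d$ ($Q{\left(d,V \right)} = \frac{d}{\left(\frac{1}{\left(-8\right) i}\right)^{2}} = \frac{d}{\left(\frac{i}{8}\right)^{2}} = \frac{d}{- \frac{1}{64}} = d \left(-64\right) = - 64 d$)
$2544985 + Q{\left(901 - -69,U{\left(x{\left(0,-1 \right)} \right)} \right)} = 2544985 - 64 \left(901 - -69\right) = 2544985 - 64 \left(901 + 69\right) = 2544985 - 62080 = 2482905$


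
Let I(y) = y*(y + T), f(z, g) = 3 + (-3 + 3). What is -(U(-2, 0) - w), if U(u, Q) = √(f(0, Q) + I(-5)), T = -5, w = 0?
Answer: -√53 ≈ -7.2801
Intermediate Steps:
f(z, g) = 3 (f(z, g) = 3 + 0 = 3)
I(y) = y*(-5 + y) (I(y) = y*(y - 5) = y*(-5 + y))
U(u, Q) = √53 (U(u, Q) = √(3 - 5*(-5 - 5)) = √(3 - 5*(-10)) = √(3 + 50) = √53)
-(U(-2, 0) - w) = -(√53 - 1*0) = -(√53 + 0) = -√53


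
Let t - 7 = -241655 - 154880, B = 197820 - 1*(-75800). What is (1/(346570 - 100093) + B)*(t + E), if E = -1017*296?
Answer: -15681389863017320/82159 ≈ -1.9087e+11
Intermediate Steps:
B = 273620 (B = 197820 + 75800 = 273620)
t = -396528 (t = 7 + (-241655 - 154880) = 7 - 396535 = -396528)
E = -301032
(1/(346570 - 100093) + B)*(t + E) = (1/(346570 - 100093) + 273620)*(-396528 - 301032) = (1/246477 + 273620)*(-697560) = (67441036741/246477)*(-697560) = -15681389863017320/82159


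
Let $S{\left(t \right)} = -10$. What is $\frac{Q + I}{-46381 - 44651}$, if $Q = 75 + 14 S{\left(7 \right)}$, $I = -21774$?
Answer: $\frac{21839}{91032} \approx 0.2399$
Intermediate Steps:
$Q = -65$ ($Q = 75 + 14 \left(-10\right) = 75 - 140 = -65$)
$\frac{Q + I}{-46381 - 44651} = \frac{-65 - 21774}{-46381 - 44651} = - \frac{21839}{-91032} = \left(-21839\right) \left(- \frac{1}{91032}\right) = \frac{21839}{91032}$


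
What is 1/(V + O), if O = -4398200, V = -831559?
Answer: -1/5229759 ≈ -1.9121e-7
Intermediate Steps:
1/(V + O) = 1/(-831559 - 4398200) = 1/(-5229759) = -1/5229759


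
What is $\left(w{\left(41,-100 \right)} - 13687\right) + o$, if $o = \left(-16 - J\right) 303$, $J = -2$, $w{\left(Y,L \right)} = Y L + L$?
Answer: $-22129$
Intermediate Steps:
$w{\left(Y,L \right)} = L + L Y$ ($w{\left(Y,L \right)} = L Y + L = L + L Y$)
$o = -4242$ ($o = \left(-16 - -2\right) 303 = \left(-16 + 2\right) 303 = \left(-14\right) 303 = -4242$)
$\left(w{\left(41,-100 \right)} - 13687\right) + o = \left(- 100 \left(1 + 41\right) - 13687\right) - 4242 = \left(\left(-100\right) 42 - 13687\right) - 4242 = \left(-4200 - 13687\right) - 4242 = -17887 - 4242 = -22129$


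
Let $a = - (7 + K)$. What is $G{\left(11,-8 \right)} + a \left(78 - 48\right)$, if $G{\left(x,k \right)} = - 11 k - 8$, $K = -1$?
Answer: $-100$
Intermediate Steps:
$G{\left(x,k \right)} = -8 - 11 k$
$a = -6$ ($a = - (7 - 1) = \left(-1\right) 6 = -6$)
$G{\left(11,-8 \right)} + a \left(78 - 48\right) = \left(-8 - -88\right) - 6 \left(78 - 48\right) = \left(-8 + 88\right) - 6 \left(78 - 48\right) = 80 - 180 = -100$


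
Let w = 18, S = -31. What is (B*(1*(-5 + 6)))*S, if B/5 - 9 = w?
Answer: -4185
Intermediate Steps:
B = 135 (B = 45 + 5*18 = 45 + 90 = 135)
(B*(1*(-5 + 6)))*S = (135*(1*(-5 + 6)))*(-31) = (135*(1*1))*(-31) = (135*1)*(-31) = 135*(-31) = -4185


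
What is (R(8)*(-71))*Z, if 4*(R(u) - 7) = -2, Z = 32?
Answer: -14768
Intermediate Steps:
R(u) = 13/2 (R(u) = 7 + (¼)*(-2) = 7 - ½ = 13/2)
(R(8)*(-71))*Z = ((13/2)*(-71))*32 = -923/2*32 = -14768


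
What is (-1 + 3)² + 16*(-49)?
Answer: -780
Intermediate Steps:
(-1 + 3)² + 16*(-49) = 2² - 784 = 4 - 784 = -780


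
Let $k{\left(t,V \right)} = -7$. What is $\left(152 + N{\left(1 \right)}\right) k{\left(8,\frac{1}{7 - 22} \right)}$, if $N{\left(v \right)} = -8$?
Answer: $-1008$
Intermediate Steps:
$\left(152 + N{\left(1 \right)}\right) k{\left(8,\frac{1}{7 - 22} \right)} = \left(152 - 8\right) \left(-7\right) = 144 \left(-7\right) = -1008$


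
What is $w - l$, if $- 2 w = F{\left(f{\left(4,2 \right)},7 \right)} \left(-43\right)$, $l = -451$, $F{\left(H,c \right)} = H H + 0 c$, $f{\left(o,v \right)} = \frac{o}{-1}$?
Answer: $795$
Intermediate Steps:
$f{\left(o,v \right)} = - o$ ($f{\left(o,v \right)} = o \left(-1\right) = - o$)
$F{\left(H,c \right)} = H^{2}$ ($F{\left(H,c \right)} = H^{2} + 0 = H^{2}$)
$w = 344$ ($w = - \frac{\left(\left(-1\right) 4\right)^{2} \left(-43\right)}{2} = - \frac{\left(-4\right)^{2} \left(-43\right)}{2} = - \frac{16 \left(-43\right)}{2} = \left(- \frac{1}{2}\right) \left(-688\right) = 344$)
$w - l = 344 - -451 = 344 + 451 = 795$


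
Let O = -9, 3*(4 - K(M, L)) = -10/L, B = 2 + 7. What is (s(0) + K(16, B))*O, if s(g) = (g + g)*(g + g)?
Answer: -118/3 ≈ -39.333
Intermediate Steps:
B = 9
K(M, L) = 4 + 10/(3*L) (K(M, L) = 4 - (-10)/(3*L) = 4 + 10/(3*L))
s(g) = 4*g**2 (s(g) = (2*g)*(2*g) = 4*g**2)
(s(0) + K(16, B))*O = (4*0**2 + (4 + (10/3)/9))*(-9) = (4*0 + (4 + (10/3)*(1/9)))*(-9) = (0 + (4 + 10/27))*(-9) = (0 + 118/27)*(-9) = (118/27)*(-9) = -118/3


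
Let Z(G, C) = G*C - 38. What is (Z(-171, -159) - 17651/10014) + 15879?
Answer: 430884769/10014 ≈ 43028.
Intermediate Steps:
Z(G, C) = -38 + C*G (Z(G, C) = C*G - 38 = -38 + C*G)
(Z(-171, -159) - 17651/10014) + 15879 = ((-38 - 159*(-171)) - 17651/10014) + 15879 = ((-38 + 27189) - 17651*1/10014) + 15879 = (27151 - 17651/10014) + 15879 = 271872463/10014 + 15879 = 430884769/10014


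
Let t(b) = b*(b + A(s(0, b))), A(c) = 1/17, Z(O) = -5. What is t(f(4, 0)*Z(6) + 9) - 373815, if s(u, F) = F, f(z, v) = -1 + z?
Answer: -6354249/17 ≈ -3.7378e+5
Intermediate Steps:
A(c) = 1/17
t(b) = b*(1/17 + b) (t(b) = b*(b + 1/17) = b*(1/17 + b))
t(f(4, 0)*Z(6) + 9) - 373815 = ((-1 + 4)*(-5) + 9)*(1/17 + ((-1 + 4)*(-5) + 9)) - 373815 = (3*(-5) + 9)*(1/17 + (3*(-5) + 9)) - 373815 = (-15 + 9)*(1/17 + (-15 + 9)) - 373815 = -6*(1/17 - 6) - 373815 = -6*(-101/17) - 373815 = 606/17 - 373815 = -6354249/17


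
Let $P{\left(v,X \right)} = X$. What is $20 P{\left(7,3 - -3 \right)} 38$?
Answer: $4560$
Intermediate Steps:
$20 P{\left(7,3 - -3 \right)} 38 = 20 \left(3 - -3\right) 38 = 20 \left(3 + 3\right) 38 = 20 \cdot 6 \cdot 38 = 120 \cdot 38 = 4560$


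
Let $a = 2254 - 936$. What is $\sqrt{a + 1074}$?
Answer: $2 \sqrt{598} \approx 48.908$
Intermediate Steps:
$a = 1318$ ($a = 2254 - 936 = 1318$)
$\sqrt{a + 1074} = \sqrt{1318 + 1074} = \sqrt{2392} = 2 \sqrt{598}$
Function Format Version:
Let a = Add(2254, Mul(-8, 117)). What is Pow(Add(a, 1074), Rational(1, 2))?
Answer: Mul(2, Pow(598, Rational(1, 2))) ≈ 48.908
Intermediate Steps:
a = 1318 (a = Add(2254, -936) = 1318)
Pow(Add(a, 1074), Rational(1, 2)) = Pow(Add(1318, 1074), Rational(1, 2)) = Pow(2392, Rational(1, 2)) = Mul(2, Pow(598, Rational(1, 2)))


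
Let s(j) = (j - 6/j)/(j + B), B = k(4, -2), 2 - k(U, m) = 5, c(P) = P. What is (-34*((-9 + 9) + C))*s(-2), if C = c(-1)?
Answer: -34/5 ≈ -6.8000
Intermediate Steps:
k(U, m) = -3 (k(U, m) = 2 - 1*5 = 2 - 5 = -3)
B = -3
C = -1
s(j) = (j - 6/j)/(-3 + j) (s(j) = (j - 6/j)/(j - 3) = (j - 6/j)/(-3 + j))
(-34*((-9 + 9) + C))*s(-2) = (-34*((-9 + 9) - 1))*((-6 + (-2)**2)/((-2)*(-3 - 2))) = (-34*(0 - 1))*(-1/2*(-6 + 4)/(-5)) = (-34*(-1))*(-1/2*(-1/5)*(-2)) = 34*(-1/5) = -34/5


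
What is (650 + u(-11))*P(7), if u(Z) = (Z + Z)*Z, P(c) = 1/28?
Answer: 223/7 ≈ 31.857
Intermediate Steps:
P(c) = 1/28
u(Z) = 2*Z**2 (u(Z) = (2*Z)*Z = 2*Z**2)
(650 + u(-11))*P(7) = (650 + 2*(-11)**2)*(1/28) = (650 + 2*121)*(1/28) = (650 + 242)*(1/28) = 892*(1/28) = 223/7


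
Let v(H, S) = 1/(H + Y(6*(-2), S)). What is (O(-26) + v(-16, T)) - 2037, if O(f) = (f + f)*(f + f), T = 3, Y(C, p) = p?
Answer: 8670/13 ≈ 666.92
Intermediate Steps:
O(f) = 4*f**2 (O(f) = (2*f)*(2*f) = 4*f**2)
v(H, S) = 1/(H + S)
(O(-26) + v(-16, T)) - 2037 = (4*(-26)**2 + 1/(-16 + 3)) - 2037 = (4*676 + 1/(-13)) - 2037 = (2704 - 1/13) - 2037 = 35151/13 - 2037 = 8670/13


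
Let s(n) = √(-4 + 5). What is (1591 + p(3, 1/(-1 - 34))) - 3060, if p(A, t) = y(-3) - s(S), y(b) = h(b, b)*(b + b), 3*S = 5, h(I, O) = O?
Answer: -1452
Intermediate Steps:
S = 5/3 (S = (⅓)*5 = 5/3 ≈ 1.6667)
s(n) = 1 (s(n) = √1 = 1)
y(b) = 2*b² (y(b) = b*(b + b) = b*(2*b) = 2*b²)
p(A, t) = 17 (p(A, t) = 2*(-3)² - 1*1 = 2*9 - 1 = 18 - 1 = 17)
(1591 + p(3, 1/(-1 - 34))) - 3060 = (1591 + 17) - 3060 = 1608 - 3060 = -1452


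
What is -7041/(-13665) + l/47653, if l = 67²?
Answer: 132288986/217059415 ≈ 0.60946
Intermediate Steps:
l = 4489
-7041/(-13665) + l/47653 = -7041/(-13665) + 4489/47653 = -7041*(-1/13665) + 4489*(1/47653) = 2347/4555 + 4489/47653 = 132288986/217059415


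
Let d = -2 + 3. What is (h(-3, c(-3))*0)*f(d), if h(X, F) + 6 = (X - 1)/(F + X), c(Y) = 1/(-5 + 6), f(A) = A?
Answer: 0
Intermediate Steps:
d = 1
c(Y) = 1 (c(Y) = 1/1 = 1)
h(X, F) = -6 + (-1 + X)/(F + X) (h(X, F) = -6 + (X - 1)/(F + X) = -6 + (-1 + X)/(F + X))
(h(-3, c(-3))*0)*f(d) = (((-1 - 6*1 - 5*(-3))/(1 - 3))*0)*1 = (((-1 - 6 + 15)/(-2))*0)*1 = (-½*8*0)*1 = -4*0*1 = 0*1 = 0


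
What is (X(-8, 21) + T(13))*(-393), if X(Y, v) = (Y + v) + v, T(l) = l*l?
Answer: -79779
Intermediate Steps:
T(l) = l²
X(Y, v) = Y + 2*v
(X(-8, 21) + T(13))*(-393) = ((-8 + 2*21) + 13²)*(-393) = ((-8 + 42) + 169)*(-393) = (34 + 169)*(-393) = 203*(-393) = -79779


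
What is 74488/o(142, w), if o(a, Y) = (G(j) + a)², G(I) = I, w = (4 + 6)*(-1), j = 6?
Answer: 9311/2738 ≈ 3.4007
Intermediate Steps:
w = -10 (w = 10*(-1) = -10)
o(a, Y) = (6 + a)²
74488/o(142, w) = 74488/((6 + 142)²) = 74488/(148²) = 74488/21904 = 74488*(1/21904) = 9311/2738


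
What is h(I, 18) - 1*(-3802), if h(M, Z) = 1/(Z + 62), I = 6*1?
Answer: 304161/80 ≈ 3802.0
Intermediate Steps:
I = 6
h(M, Z) = 1/(62 + Z)
h(I, 18) - 1*(-3802) = 1/(62 + 18) - 1*(-3802) = 1/80 + 3802 = 304161/80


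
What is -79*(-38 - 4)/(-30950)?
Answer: -1659/15475 ≈ -0.10721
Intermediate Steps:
-79*(-38 - 4)/(-30950) = -79*(-42)*(-1/30950) = 3318*(-1/30950) = -1659/15475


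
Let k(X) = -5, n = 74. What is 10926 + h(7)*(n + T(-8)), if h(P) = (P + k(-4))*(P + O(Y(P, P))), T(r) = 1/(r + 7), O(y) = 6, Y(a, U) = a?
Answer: 12824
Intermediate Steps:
T(r) = 1/(7 + r)
h(P) = (-5 + P)*(6 + P) (h(P) = (P - 5)*(P + 6) = (-5 + P)*(6 + P))
10926 + h(7)*(n + T(-8)) = 10926 + (-30 + 7 + 7²)*(74 + 1/(7 - 8)) = 10926 + (-30 + 7 + 49)*(74 + 1/(-1)) = 10926 + 26*(74 - 1) = 10926 + 26*73 = 10926 + 1898 = 12824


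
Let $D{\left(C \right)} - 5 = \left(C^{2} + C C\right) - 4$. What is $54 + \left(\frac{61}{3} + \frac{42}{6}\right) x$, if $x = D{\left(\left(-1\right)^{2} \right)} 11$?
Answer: $956$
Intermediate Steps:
$D{\left(C \right)} = 1 + 2 C^{2}$ ($D{\left(C \right)} = 5 - \left(4 - C^{2} - C C\right) = 5 + \left(\left(C^{2} + C^{2}\right) - 4\right) = 5 + \left(2 C^{2} - 4\right) = 5 + \left(-4 + 2 C^{2}\right) = 1 + 2 C^{2}$)
$x = 33$ ($x = \left(1 + 2 \left(\left(-1\right)^{2}\right)^{2}\right) 11 = \left(1 + 2 \cdot 1^{2}\right) 11 = \left(1 + 2 \cdot 1\right) 11 = \left(1 + 2\right) 11 = 3 \cdot 11 = 33$)
$54 + \left(\frac{61}{3} + \frac{42}{6}\right) x = 54 + \left(\frac{61}{3} + \frac{42}{6}\right) 33 = 54 + \left(61 \cdot \frac{1}{3} + 42 \cdot \frac{1}{6}\right) 33 = 54 + \left(\frac{61}{3} + 7\right) 33 = 54 + \frac{82}{3} \cdot 33 = 54 + 902 = 956$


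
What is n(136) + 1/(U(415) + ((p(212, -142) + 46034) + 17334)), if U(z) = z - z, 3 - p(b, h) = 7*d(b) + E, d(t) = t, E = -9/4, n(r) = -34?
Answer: -8416934/247557 ≈ -34.000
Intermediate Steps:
E = -9/4 (E = -9*1/4 = -9/4 ≈ -2.2500)
p(b, h) = 21/4 - 7*b (p(b, h) = 3 - (7*b - 9/4) = 3 - (-9/4 + 7*b) = 3 + (9/4 - 7*b) = 21/4 - 7*b)
U(z) = 0
n(136) + 1/(U(415) + ((p(212, -142) + 46034) + 17334)) = -34 + 1/(0 + (((21/4 - 7*212) + 46034) + 17334)) = -34 + 1/(0 + (((21/4 - 1484) + 46034) + 17334)) = -34 + 1/(0 + ((-5915/4 + 46034) + 17334)) = -34 + 1/(0 + (178221/4 + 17334)) = -34 + 1/(0 + 247557/4) = -34 + 1/(247557/4) = -34 + 4/247557 = -8416934/247557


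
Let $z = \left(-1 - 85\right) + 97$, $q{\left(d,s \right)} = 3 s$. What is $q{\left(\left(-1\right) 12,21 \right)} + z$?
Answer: $74$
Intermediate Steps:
$z = 11$ ($z = \left(-1 - 85\right) + 97 = -86 + 97 = 11$)
$q{\left(\left(-1\right) 12,21 \right)} + z = 3 \cdot 21 + 11 = 63 + 11 = 74$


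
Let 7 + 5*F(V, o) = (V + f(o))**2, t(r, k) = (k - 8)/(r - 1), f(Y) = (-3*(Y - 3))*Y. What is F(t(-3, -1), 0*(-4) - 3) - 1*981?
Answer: -35743/80 ≈ -446.79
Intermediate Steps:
f(Y) = Y*(9 - 3*Y) (f(Y) = (-3*(-3 + Y))*Y = (9 - 3*Y)*Y = Y*(9 - 3*Y))
t(r, k) = (-8 + k)/(-1 + r)
F(V, o) = -7/5 + (V + 3*o*(3 - o))**2/5
F(t(-3, -1), 0*(-4) - 3) - 1*981 = (-7/5 + ((-8 - 1)/(-1 - 3) - 3*(0*(-4) - 3)*(-3 + (0*(-4) - 3)))**2/5) - 1*981 = (-7/5 + (-9/(-4) - 3*(0 - 3)*(-3 + (0 - 3)))**2/5) - 981 = (-7/5 + (-1/4*(-9) - 3*(-3)*(-3 - 3))**2/5) - 981 = (-7/5 + (9/4 - 3*(-3)*(-6))**2/5) - 981 = (-7/5 + (9/4 - 54)**2/5) - 981 = (-7/5 + (-207/4)**2/5) - 981 = (-7/5 + (1/5)*(42849/16)) - 981 = (-7/5 + 42849/80) - 981 = 42737/80 - 981 = -35743/80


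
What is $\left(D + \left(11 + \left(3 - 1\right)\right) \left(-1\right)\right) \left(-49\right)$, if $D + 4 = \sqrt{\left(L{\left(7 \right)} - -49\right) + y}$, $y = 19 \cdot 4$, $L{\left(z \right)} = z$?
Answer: $833 - 98 \sqrt{33} \approx 270.03$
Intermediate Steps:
$y = 76$
$D = -4 + 2 \sqrt{33}$ ($D = -4 + \sqrt{\left(7 - -49\right) + 76} = -4 + \sqrt{\left(7 + 49\right) + 76} = -4 + \sqrt{56 + 76} = -4 + \sqrt{132} = -4 + 2 \sqrt{33} \approx 7.4891$)
$\left(D + \left(11 + \left(3 - 1\right)\right) \left(-1\right)\right) \left(-49\right) = \left(\left(-4 + 2 \sqrt{33}\right) + \left(11 + \left(3 - 1\right)\right) \left(-1\right)\right) \left(-49\right) = \left(\left(-4 + 2 \sqrt{33}\right) + \left(11 + 2\right) \left(-1\right)\right) \left(-49\right) = \left(\left(-4 + 2 \sqrt{33}\right) + 13 \left(-1\right)\right) \left(-49\right) = \left(\left(-4 + 2 \sqrt{33}\right) - 13\right) \left(-49\right) = \left(-17 + 2 \sqrt{33}\right) \left(-49\right) = 833 - 98 \sqrt{33}$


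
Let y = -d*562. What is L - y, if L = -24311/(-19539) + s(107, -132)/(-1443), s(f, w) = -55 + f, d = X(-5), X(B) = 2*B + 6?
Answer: -1624302409/722943 ≈ -2246.8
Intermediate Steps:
X(B) = 6 + 2*B
d = -4 (d = 6 + 2*(-5) = 6 - 10 = -4)
L = 873455/722943 (L = -24311/(-19539) + (-55 + 107)/(-1443) = -24311*(-1/19539) + 52*(-1/1443) = 24311/19539 - 4/111 = 873455/722943 ≈ 1.2082)
y = 2248 (y = -1*(-4)*562 = 4*562 = 2248)
L - y = 873455/722943 - 1*2248 = 873455/722943 - 2248 = -1624302409/722943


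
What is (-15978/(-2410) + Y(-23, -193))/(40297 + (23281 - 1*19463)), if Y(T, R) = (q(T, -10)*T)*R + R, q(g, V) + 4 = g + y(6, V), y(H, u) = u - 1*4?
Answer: -219533371/53158575 ≈ -4.1298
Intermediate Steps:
y(H, u) = -4 + u (y(H, u) = u - 4 = -4 + u)
q(g, V) = -8 + V + g (q(g, V) = -4 + (g + (-4 + V)) = -4 + (-4 + V + g) = -8 + V + g)
Y(T, R) = R + R*T*(-18 + T) (Y(T, R) = ((-8 - 10 + T)*T)*R + R = ((-18 + T)*T)*R + R = (T*(-18 + T))*R + R = R*T*(-18 + T) + R = R + R*T*(-18 + T))
(-15978/(-2410) + Y(-23, -193))/(40297 + (23281 - 1*19463)) = (-15978/(-2410) - 193*(1 - 23*(-18 - 23)))/(40297 + (23281 - 1*19463)) = (-15978*(-1/2410) - 193*(1 - 23*(-41)))/(40297 + (23281 - 19463)) = (7989/1205 - 193*(1 + 943))/(40297 + 3818) = (7989/1205 - 193*944)/44115 = (7989/1205 - 182192)*(1/44115) = -219533371/1205*1/44115 = -219533371/53158575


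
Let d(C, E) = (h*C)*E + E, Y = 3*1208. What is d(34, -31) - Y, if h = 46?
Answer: -52139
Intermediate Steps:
Y = 3624
d(C, E) = E + 46*C*E (d(C, E) = (46*C)*E + E = 46*C*E + E = E + 46*C*E)
d(34, -31) - Y = -31*(1 + 46*34) - 1*3624 = -31*(1 + 1564) - 3624 = -31*1565 - 3624 = -48515 - 3624 = -52139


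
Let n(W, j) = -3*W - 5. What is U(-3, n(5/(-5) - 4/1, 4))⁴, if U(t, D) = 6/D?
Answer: 81/625 ≈ 0.12960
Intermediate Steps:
n(W, j) = -5 - 3*W
U(-3, n(5/(-5) - 4/1, 4))⁴ = (6/(-5 - 3*(5/(-5) - 4/1)))⁴ = (6/(-5 - 3*(5*(-⅕) - 4*1)))⁴ = (6/(-5 - 3*(-1 - 4)))⁴ = (6/(-5 - 3*(-5)))⁴ = (6/(-5 + 15))⁴ = (6/10)⁴ = (6*(⅒))⁴ = (⅗)⁴ = 81/625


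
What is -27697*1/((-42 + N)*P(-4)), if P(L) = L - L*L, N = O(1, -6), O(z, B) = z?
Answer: -27697/820 ≈ -33.777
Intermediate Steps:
N = 1
P(L) = L - L²
-27697*1/((-42 + N)*P(-4)) = -27697*(-1/(4*(1 - 1*(-4))*(-42 + 1))) = -27697*1/(164*(1 + 4)) = -27697/(-4*5*(-41)) = -27697/((-20*(-41))) = -27697/820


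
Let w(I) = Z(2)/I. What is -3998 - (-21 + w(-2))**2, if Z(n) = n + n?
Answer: -4527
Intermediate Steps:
Z(n) = 2*n
w(I) = 4/I (w(I) = (2*2)/I = 4/I)
-3998 - (-21 + w(-2))**2 = -3998 - (-21 + 4/(-2))**2 = -3998 - (-21 + 4*(-1/2))**2 = -3998 - (-21 - 2)**2 = -3998 - 1*(-23)**2 = -3998 - 1*529 = -3998 - 529 = -4527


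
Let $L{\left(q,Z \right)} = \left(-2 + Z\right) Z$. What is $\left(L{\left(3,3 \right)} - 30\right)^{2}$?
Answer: $729$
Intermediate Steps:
$L{\left(q,Z \right)} = Z \left(-2 + Z\right)$
$\left(L{\left(3,3 \right)} - 30\right)^{2} = \left(3 \left(-2 + 3\right) - 30\right)^{2} = \left(3 \cdot 1 - 30\right)^{2} = \left(3 - 30\right)^{2} = \left(-27\right)^{2} = 729$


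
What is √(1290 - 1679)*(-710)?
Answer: -710*I*√389 ≈ -14003.0*I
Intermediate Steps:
√(1290 - 1679)*(-710) = √(-389)*(-710) = (I*√389)*(-710) = -710*I*√389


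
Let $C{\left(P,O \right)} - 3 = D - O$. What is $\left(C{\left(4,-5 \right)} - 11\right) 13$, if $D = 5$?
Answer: $26$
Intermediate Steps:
$C{\left(P,O \right)} = 8 - O$ ($C{\left(P,O \right)} = 3 - \left(-5 + O\right) = 8 - O$)
$\left(C{\left(4,-5 \right)} - 11\right) 13 = \left(\left(8 - -5\right) - 11\right) 13 = \left(\left(8 + 5\right) - 11\right) 13 = \left(13 - 11\right) 13 = 2 \cdot 13 = 26$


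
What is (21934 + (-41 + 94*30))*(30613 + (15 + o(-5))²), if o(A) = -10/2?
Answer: 759010369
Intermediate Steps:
o(A) = -5 (o(A) = -10*½ = -5)
(21934 + (-41 + 94*30))*(30613 + (15 + o(-5))²) = (21934 + (-41 + 94*30))*(30613 + (15 - 5)²) = (21934 + (-41 + 2820))*(30613 + 10²) = (21934 + 2779)*(30613 + 100) = 24713*30713 = 759010369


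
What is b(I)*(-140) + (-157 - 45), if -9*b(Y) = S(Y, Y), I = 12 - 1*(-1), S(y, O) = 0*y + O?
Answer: 2/9 ≈ 0.22222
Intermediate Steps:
S(y, O) = O (S(y, O) = 0 + O = O)
I = 13 (I = 12 + 1 = 13)
b(Y) = -Y/9
b(I)*(-140) + (-157 - 45) = -⅑*13*(-140) + (-157 - 45) = -13/9*(-140) - 202 = 1820/9 - 202 = 2/9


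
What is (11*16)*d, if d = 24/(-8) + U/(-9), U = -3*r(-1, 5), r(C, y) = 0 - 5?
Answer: -2464/3 ≈ -821.33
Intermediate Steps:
r(C, y) = -5
U = 15 (U = -3*(-5) = 15)
d = -14/3 (d = 24/(-8) + 15/(-9) = 24*(-1/8) + 15*(-1/9) = -3 - 5/3 = -14/3 ≈ -4.6667)
(11*16)*d = (11*16)*(-14/3) = 176*(-14/3) = -2464/3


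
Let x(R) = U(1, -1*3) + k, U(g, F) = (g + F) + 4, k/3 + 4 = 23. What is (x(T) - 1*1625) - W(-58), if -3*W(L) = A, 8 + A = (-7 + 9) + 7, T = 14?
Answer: -4697/3 ≈ -1565.7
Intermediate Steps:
k = 57 (k = -12 + 3*23 = -12 + 69 = 57)
A = 1 (A = -8 + ((-7 + 9) + 7) = -8 + (2 + 7) = -8 + 9 = 1)
W(L) = -⅓ (W(L) = -⅓*1 = -⅓)
U(g, F) = 4 + F + g (U(g, F) = (F + g) + 4 = 4 + F + g)
x(R) = 59 (x(R) = (4 - 1*3 + 1) + 57 = (4 - 3 + 1) + 57 = 2 + 57 = 59)
(x(T) - 1*1625) - W(-58) = (59 - 1*1625) - 1*(-⅓) = (59 - 1625) + ⅓ = -1566 + ⅓ = -4697/3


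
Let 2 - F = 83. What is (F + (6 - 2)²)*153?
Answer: -9945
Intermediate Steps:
F = -81 (F = 2 - 1*83 = 2 - 83 = -81)
(F + (6 - 2)²)*153 = (-81 + (6 - 2)²)*153 = (-81 + 4²)*153 = (-81 + 16)*153 = -65*153 = -9945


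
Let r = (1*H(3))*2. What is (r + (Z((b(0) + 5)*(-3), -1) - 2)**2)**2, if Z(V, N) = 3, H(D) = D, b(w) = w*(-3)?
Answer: 49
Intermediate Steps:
b(w) = -3*w
r = 6 (r = (1*3)*2 = 3*2 = 6)
(r + (Z((b(0) + 5)*(-3), -1) - 2)**2)**2 = (6 + (3 - 2)**2)**2 = (6 + 1**2)**2 = (6 + 1)**2 = 7**2 = 49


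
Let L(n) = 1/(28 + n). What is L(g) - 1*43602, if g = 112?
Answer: -6104279/140 ≈ -43602.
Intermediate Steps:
L(g) - 1*43602 = 1/(28 + 112) - 1*43602 = 1/140 - 43602 = -6104279/140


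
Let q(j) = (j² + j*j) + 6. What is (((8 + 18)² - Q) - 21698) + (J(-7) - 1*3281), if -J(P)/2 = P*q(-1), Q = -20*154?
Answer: -21111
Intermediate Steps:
q(j) = 6 + 2*j² (q(j) = (j² + j²) + 6 = 2*j² + 6 = 6 + 2*j²)
Q = -3080
J(P) = -16*P (J(P) = -2*P*(6 + 2*(-1)²) = -2*P*(6 + 2*1) = -2*P*(6 + 2) = -2*P*8 = -16*P)
(((8 + 18)² - Q) - 21698) + (J(-7) - 1*3281) = (((8 + 18)² - 1*(-3080)) - 21698) + (-16*(-7) - 1*3281) = ((26² + 3080) - 21698) + (112 - 3281) = ((676 + 3080) - 21698) - 3169 = (3756 - 21698) - 3169 = -17942 - 3169 = -21111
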